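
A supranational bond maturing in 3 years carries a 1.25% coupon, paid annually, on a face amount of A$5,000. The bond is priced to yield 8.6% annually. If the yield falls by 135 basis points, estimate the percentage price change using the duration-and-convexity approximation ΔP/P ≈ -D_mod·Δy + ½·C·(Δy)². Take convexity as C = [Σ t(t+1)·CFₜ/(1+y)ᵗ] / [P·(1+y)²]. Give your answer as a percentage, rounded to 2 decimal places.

+3.77%

With y = 0.086:
  t   CF        PV=CF/(1+0.086)^t    t·PV        t(t+1)·PV
  1        62.50        57.5506        57.5506         115.1013
  2        62.50        52.9932       105.9865         317.9594
  3     5,062.50     3,952.5335    11,857.6005      47,430.4021
  Σ                  4,063.0774    12,021.1376      47,863.4628
P = 4,063.0774; D_Mac = 2.95863 yrs; D_mod = 2.72434 yrs; C = 9.98825.
Duration effect: -2.72434 × (-0.0135) = +0.036779
Convexity effect: 0.5 × 9.98825 × (-0.0135)² = +0.0009102
ΔP/P ≈ +0.036779 + 0.0009102 = +0.037689 = +3.7689%.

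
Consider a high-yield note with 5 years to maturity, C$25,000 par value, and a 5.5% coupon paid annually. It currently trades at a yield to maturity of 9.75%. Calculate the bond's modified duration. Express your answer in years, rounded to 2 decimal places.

4.06 years

Periodic yield y = 0.0975. First find Macaulay duration:
  t   CF        PV=CF/(1+0.0975)^t    t·PV
  1     1,375.00     1,252.8474     1,252.8474
  2     1,375.00     1,141.5466     2,283.0932
  3     1,375.00     1,040.1336     3,120.4007
  4     1,375.00       947.7299     3,790.9196
  5    26,375.00    16,564.1755    82,820.8776
  Σ                 20,946.4330    93,268.1384
P = 20,946.4330; Macaulay duration = 93,268.1384 / 20,946.4330 = 4.45270 years.
Modified duration = D_Mac / (1 + y) = 4.45270 / 1.0975 = 4.05713 years.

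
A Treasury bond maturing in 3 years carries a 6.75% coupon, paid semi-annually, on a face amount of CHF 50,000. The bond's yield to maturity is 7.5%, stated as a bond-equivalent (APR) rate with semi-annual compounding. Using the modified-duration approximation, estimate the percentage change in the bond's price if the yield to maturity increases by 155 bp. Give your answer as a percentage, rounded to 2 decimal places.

-4.13%

Periodic yield y = 0.0375. Modified duration first:
  t   CF        PV=CF/(1+0.0375)^t    t·PV
  1     1,687.50     1,626.5060     1,626.5060
  2     1,687.50     1,567.7166     3,135.4333
  3     1,687.50     1,511.0522     4,533.1566
  4     1,687.50     1,456.4358     5,825.7434
  5     1,687.50     1,403.7936     7,018.9679
  6    51,687.50    41,443.5448   248,661.2686
  Σ                 49,009.0491   270,801.0758
P = 49,009.0491; D_Mac = 5.52553 half-year periods = 2.76277 yrs; D_mod = 2.76277/(1+0.0375) = 2.66291 yrs.
ΔP/P ≈ -D_mod · Δy = -2.66291 × (+0.0155) = -0.041275 = -4.1275%.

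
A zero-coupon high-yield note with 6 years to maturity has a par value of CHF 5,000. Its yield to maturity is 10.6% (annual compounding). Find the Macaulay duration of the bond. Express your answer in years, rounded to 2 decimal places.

A zero-coupon bond has a single cash flow at maturity, so its Macaulay duration equals its maturity: 6 years.

6.00 years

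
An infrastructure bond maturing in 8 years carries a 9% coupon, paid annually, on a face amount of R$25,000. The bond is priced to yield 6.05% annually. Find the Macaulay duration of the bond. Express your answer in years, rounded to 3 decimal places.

Periodic yield y = 0.0605. Discount each cash flow and weight by its year:
  t   CF        PV=CF/(1+0.0605)^t    t·PV
  1     2,250.00     2,121.6407     2,121.6407
  2     2,250.00     2,000.6042     4,001.2084
  3     2,250.00     1,886.4726     5,659.4178
  4     2,250.00     1,778.8520     7,115.4082
  5     2,250.00     1,677.3711     8,386.8555
  6     2,250.00     1,581.6795     9,490.0769
  7     2,250.00     1,491.4469    10,440.1286
  8    27,250.00    17,032.6069   136,260.8553
  Σ                 29,570.6740   183,475.5913
Price P = Σ PV = 29,570.6740.
Macaulay duration = Σ(t·PV) / P = 183,475.5913 / 29,570.6740 = 6.20465 years.

6.205 years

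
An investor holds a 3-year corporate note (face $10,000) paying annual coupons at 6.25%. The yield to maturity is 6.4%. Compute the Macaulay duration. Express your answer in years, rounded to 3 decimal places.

Periodic yield y = 0.064. Discount each cash flow and weight by its year:
  t   CF        PV=CF/(1+0.064)^t    t·PV
  1       625.00       587.4060       587.4060
  2       625.00       552.0733     1,104.1466
  3    10,625.00     8,820.7204    26,462.1611
  Σ                  9,960.1997    28,153.7138
Price P = Σ PV = 9,960.1997.
Macaulay duration = Σ(t·PV) / P = 28,153.7138 / 9,960.1997 = 2.82662 years.

2.827 years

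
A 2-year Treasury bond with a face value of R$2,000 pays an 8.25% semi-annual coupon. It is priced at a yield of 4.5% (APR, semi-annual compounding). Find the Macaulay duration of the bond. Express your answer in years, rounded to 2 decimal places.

Periodic yield y = 0.0225. Discount each cash flow and weight by its period:
  t   CF        PV=CF/(1+0.0225)^t    t·PV
  1        82.50        80.6846        80.6846
  2        82.50        78.9091       157.8183
  3        82.50        77.1728       231.5183
  4     2,082.50     1,905.1613     7,620.6451
  Σ                  2,141.9278     8,090.6662
Price P = Σ PV = 2,141.9278.
Macaulay duration = Σ(t·PV) / P = 8,090.6662 / 2,141.9278 = 3.77728 half-year periods.
In years: 3.77728 / 2 = 1.88864 years.

1.89 years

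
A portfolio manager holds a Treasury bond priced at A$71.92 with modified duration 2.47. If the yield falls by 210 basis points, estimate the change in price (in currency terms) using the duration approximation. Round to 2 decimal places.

+A$3.73

Duration approximation: ΔP/P ≈ -D_mod · Δy = -2.47 × (-0.021) = +0.051870.
ΔP ≈ 71.92 × (+0.051870) = +3.7304904.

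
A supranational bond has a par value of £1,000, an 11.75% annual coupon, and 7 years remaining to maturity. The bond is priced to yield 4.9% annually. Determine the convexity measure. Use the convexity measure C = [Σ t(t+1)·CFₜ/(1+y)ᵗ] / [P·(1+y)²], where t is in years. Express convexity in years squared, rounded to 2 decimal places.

With y = 0.049:
  t   CF        PV=CF/(1+0.049)^t    t·PV        t(t+1)·PV
  1       117.50       112.0114       112.0114         224.0229
  2       117.50       106.7793       213.5585         640.6755
  3       117.50       101.7915       305.3744       1,221.4977
  4       117.50        97.0367       388.1467       1,940.7335
  5       117.50        92.5040       462.5199       2,775.1194
  6       117.50        88.1830       529.0981       3,703.6866
  7     1,117.50       799.5012     5,596.5083      44,772.0666
  Σ                  1,397.8070     7,607.2174      55,277.8023
P = 1,397.8070.
Convexity = Σ t(t+1)·PV / [P·(1+y)²] = 55,277.8023 / (1,397.8070 × 1.100401) = 35.93789.

35.94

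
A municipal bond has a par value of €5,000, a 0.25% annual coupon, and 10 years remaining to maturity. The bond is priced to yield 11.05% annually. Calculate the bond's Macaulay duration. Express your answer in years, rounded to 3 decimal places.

9.785 years

Periodic yield y = 0.1105. Discount each cash flow and weight by its year:
  t   CF        PV=CF/(1+0.1105)^t    t·PV
  1        12.50        11.2562        11.2562
  2        12.50        10.1361        20.2723
  3        12.50         9.1276        27.3827
  4        12.50         8.2193        32.8773
  5        12.50         7.4015        37.0073
  6        12.50         6.6650        39.9899
  7        12.50         6.0018        42.0125
  8        12.50         5.4046        43.2366
  9        12.50         4.8668        43.8011
  10    5,012.50     1,757.3925    17,573.9245
  Σ                  1,826.4712    17,871.7603
Price P = Σ PV = 1,826.4712.
Macaulay duration = Σ(t·PV) / P = 17,871.7603 / 1,826.4712 = 9.78486 years.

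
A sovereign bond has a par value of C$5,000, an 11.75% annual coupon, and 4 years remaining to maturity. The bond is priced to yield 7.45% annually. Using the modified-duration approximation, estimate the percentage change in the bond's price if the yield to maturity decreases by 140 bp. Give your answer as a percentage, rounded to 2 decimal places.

+4.50%

Periodic yield y = 0.0745. Modified duration first:
  t   CF        PV=CF/(1+0.0745)^t    t·PV
  1       587.50       546.7659       546.7659
  2       587.50       508.8562     1,017.7123
  3       587.50       473.5748     1,420.7245
  4     5,587.50     4,191.7161    16,766.8642
  Σ                  5,720.9130    19,752.0670
P = 5,720.9130; D_Mac = 3.45261 yrs; D_mod = 3.45261/(1+0.0745) = 3.21322 yrs.
ΔP/P ≈ -D_mod · Δy = -3.21322 × (-0.014) = +0.044985 = +4.4985%.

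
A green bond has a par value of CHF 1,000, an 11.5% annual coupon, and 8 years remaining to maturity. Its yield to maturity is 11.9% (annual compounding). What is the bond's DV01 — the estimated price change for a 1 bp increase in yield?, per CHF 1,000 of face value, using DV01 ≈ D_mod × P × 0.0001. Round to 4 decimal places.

Periodic yield y = 0.119.
  t   CF        PV=CF/(1+0.119)^t    t·PV
  1       115.00       102.7703       102.7703
  2       115.00        91.8412       183.6824
  3       115.00        82.0744       246.2231
  4       115.00        73.3462       293.3847
  5       115.00        65.5462       327.7309
  6       115.00        58.5757       351.4541
  7       115.00        52.3465       366.4252
  8     1,115.00       453.5594     3,628.4752
  Σ                    980.0598     5,500.1460
P = 980.0598; D_Mac = 5.61205 yrs; D_mod = 5.01524 yrs.
DV01 ≈ 5.01524 × 980.0598 × 0.0001 = 0.491523.

CHF 0.4915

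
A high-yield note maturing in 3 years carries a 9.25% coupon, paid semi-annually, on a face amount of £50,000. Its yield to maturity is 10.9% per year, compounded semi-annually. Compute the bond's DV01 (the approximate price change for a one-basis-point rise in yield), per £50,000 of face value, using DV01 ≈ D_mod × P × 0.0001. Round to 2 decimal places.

Periodic yield y = 0.0545.
  t   CF        PV=CF/(1+0.0545)^t    t·PV
  1     2,312.50     2,192.9825     2,192.9825
  2     2,312.50     2,079.6420     4,159.2839
  3     2,312.50     1,972.1593     5,916.4779
  4     2,312.50     1,870.2317     7,480.9266
  5     2,312.50     1,773.5720     8,867.8599
  6    52,312.50    38,047.4864   228,284.9186
  Σ                 47,936.0738   256,902.4495
P = 47,936.0738; D_Mac = 5.35927 half-year periods = 2.67964 yrs; D_mod = 2.54114 yrs.
DV01 ≈ 2.54114 × 47,936.0738 × 0.0001 = 12.181245.

£12.18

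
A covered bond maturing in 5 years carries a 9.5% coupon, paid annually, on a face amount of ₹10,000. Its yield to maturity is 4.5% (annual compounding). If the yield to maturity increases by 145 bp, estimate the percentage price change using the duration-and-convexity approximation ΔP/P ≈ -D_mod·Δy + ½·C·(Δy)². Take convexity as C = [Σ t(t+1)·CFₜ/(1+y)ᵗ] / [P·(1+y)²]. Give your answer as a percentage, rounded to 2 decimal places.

-5.71%

With y = 0.045:
  t   CF        PV=CF/(1+0.045)^t    t·PV        t(t+1)·PV
  1       950.00       909.0909       909.0909       1,818.1818
  2       950.00       869.9435     1,739.8869       5,219.6607
  3       950.00       832.4818     2,497.4453       9,989.7813
  4       950.00       796.6333     3,186.5331      15,932.6655
  5    10,950.00     8,786.8390    43,934.1948     263,605.1688
  Σ                 12,194.9884    52,267.1510     296,565.4581
P = 12,194.9884; D_Mac = 4.28595 yrs; D_mod = 4.10139 yrs; C = 22.26930.
Duration effect: -4.10139 × (+0.0145) = -0.059470
Convexity effect: 0.5 × 22.26930 × (0.0145)² = +0.0023411
ΔP/P ≈ -0.059470 + 0.0023411 = -0.057129 = -5.7129%.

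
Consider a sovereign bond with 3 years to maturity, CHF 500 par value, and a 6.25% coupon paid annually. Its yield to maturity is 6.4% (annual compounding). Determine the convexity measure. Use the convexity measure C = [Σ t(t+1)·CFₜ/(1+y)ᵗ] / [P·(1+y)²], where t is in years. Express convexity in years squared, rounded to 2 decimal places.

With y = 0.064:
  t   CF        PV=CF/(1+0.064)^t    t·PV        t(t+1)·PV
  1        31.25        29.3703        29.3703          58.7406
  2        31.25        27.6037        55.2073         165.6220
  3       531.25       441.0360     1,323.1081       5,292.4322
  Σ                    498.0100     1,407.6857       5,516.7948
P = 498.0100.
Convexity = Σ t(t+1)·PV / [P·(1+y)²] = 5,516.7948 / (498.0100 × 1.132096) = 9.78511.

9.79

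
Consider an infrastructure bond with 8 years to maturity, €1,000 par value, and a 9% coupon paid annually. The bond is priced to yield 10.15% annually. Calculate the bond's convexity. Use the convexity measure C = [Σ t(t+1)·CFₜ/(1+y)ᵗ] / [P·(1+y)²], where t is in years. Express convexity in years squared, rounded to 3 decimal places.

With y = 0.1015:
  t   CF        PV=CF/(1+0.1015)^t    t·PV        t(t+1)·PV
  1        90.00        81.7068        81.7068         163.4135
  2        90.00        74.1777       148.3554         445.0663
  3        90.00        67.3425       202.0274         808.1096
  4        90.00        61.1371       244.5482       1,222.7411
  5        90.00        55.5035       277.5173       1,665.1036
  6        90.00        50.3890       302.3338       2,116.3368
  7        90.00        45.7458       320.2204       2,561.7635
  8     1,090.00       502.9797     4,023.8379      36,214.5408
  Σ                    938.9819     5,600.5472      45,197.0752
P = 938.9819.
Convexity = Σ t(t+1)·PV / [P·(1+y)²] = 45,197.0752 / (938.9819 × 1.213302) = 39.67200.

39.672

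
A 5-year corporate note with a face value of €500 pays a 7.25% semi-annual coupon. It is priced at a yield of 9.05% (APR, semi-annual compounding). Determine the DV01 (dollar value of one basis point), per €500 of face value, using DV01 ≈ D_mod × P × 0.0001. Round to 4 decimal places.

€0.1888

Periodic yield y = 0.04525.
  t   CF        PV=CF/(1+0.04525)^t    t·PV
  1       18.125        17.3403        17.3403
  2       18.125        16.5897        33.1793
  3       18.125        15.8715        47.6144
  4       18.125        15.1844        60.7376
  5       18.125        14.5270        72.6352
  6       18.125        13.8981        83.3889
  7       18.125        13.2965        93.0754
  8       18.125        12.7209       101.7669
  9       18.125        12.1702       109.5315
  10     518.125       332.8379     3,328.3791
  Σ                    464.4365     3,947.6486
P = 464.4365; D_Mac = 8.49987 half-year periods = 4.24993 yrs; D_mod = 4.06595 yrs.
DV01 ≈ 4.06595 × 464.4365 × 0.0001 = 0.188838.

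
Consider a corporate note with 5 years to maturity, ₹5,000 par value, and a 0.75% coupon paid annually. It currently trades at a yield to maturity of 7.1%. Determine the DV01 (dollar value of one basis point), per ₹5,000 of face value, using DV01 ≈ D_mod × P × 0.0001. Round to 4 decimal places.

₹1.6975

Periodic yield y = 0.071.
  t   CF        PV=CF/(1+0.071)^t    t·PV
  1        37.50        35.0140        35.0140
  2        37.50        32.6928        65.3856
  3        37.50        30.5255        91.5765
  4        37.50        28.5019       114.0075
  5     5,037.50     3,574.9313    17,874.6567
  Σ                  3,701.6655    18,180.6403
P = 3,701.6655; D_Mac = 4.91148 yrs; D_mod = 4.58588 yrs.
DV01 ≈ 4.58588 × 3,701.6655 × 0.0001 = 1.697539.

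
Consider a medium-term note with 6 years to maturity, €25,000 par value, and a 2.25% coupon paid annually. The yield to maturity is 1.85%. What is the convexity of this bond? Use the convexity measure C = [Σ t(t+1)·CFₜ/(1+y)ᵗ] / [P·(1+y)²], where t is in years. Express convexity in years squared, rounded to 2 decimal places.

With y = 0.0185:
  t   CF        PV=CF/(1+0.0185)^t    t·PV        t(t+1)·PV
  1       562.50       552.2828       552.2828       1,104.5655
  2       562.50       542.2511     1,084.5022       3,253.5067
  3       562.50       532.4017     1,597.2051       6,388.8203
  4       562.50       522.7312     2,090.9247      10,454.6233
  5       562.50       513.2363     2,566.1815      15,397.0888
  6    25,562.50    22,900.0866   137,400.5198     961,803.6386
  Σ                 25,562.9897   145,291.6160     998,402.2433
P = 25,562.9897.
Convexity = Σ t(t+1)·PV / [P·(1+y)²] = 998,402.2433 / (25,562.9897 × 1.037342) = 37.65059.

37.65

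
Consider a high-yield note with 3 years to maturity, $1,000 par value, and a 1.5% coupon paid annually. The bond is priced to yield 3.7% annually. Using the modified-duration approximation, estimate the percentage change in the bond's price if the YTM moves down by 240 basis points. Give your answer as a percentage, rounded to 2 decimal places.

+6.84%

Periodic yield y = 0.037. Modified duration first:
  t   CF        PV=CF/(1+0.037)^t    t·PV
  1        15.00        14.4648        14.4648
  2        15.00        13.9487        27.8974
  3     1,015.00       910.1852     2,730.5556
  Σ                    938.5987     2,772.9178
P = 938.5987; D_Mac = 2.95432 yrs; D_mod = 2.95432/(1+0.037) = 2.84891 yrs.
ΔP/P ≈ -D_mod · Δy = -2.84891 × (-0.024) = +0.068374 = +6.8374%.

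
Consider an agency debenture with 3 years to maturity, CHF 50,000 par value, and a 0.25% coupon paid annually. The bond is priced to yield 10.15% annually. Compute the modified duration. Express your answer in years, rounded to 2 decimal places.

2.72 years

Periodic yield y = 0.1015. First find Macaulay duration:
  t   CF        PV=CF/(1+0.1015)^t    t·PV
  1       125.00       113.4816       113.4816
  2       125.00       103.0246       206.0492
  3    50,125.00    37,506.0114   112,518.0342
  Σ                 37,722.5176   112,837.5650
P = 37,722.5176; Macaulay duration = 112,837.5650 / 37,722.5176 = 2.99125 years.
Modified duration = D_Mac / (1 + y) = 2.99125 / 1.1015 = 2.71562 years.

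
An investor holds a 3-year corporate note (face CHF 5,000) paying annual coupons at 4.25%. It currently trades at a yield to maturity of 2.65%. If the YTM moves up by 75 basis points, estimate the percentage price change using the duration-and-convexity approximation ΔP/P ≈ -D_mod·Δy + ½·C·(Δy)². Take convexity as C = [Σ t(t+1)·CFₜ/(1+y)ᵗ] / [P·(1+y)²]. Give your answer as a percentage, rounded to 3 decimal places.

With y = 0.0265:
  t   CF        PV=CF/(1+0.0265)^t    t·PV        t(t+1)·PV
  1       212.50       207.0141       207.0141         414.0283
  2       212.50       201.6699       403.3397       1,210.0192
  3     5,212.50     4,819.1363    14,457.4088      57,829.6352
  Σ                  5,227.8203    15,067.7627      59,453.6827
P = 5,227.8203; D_Mac = 2.88223 yrs; D_mod = 2.80782 yrs; C = 10.79295.
Duration effect: -2.80782 × (+0.0075) = -0.021059
Convexity effect: 0.5 × 10.79295 × (0.0075)² = +0.0003036
ΔP/P ≈ -0.021059 + 0.0003036 = -0.020755 = -2.0755%.

-2.076%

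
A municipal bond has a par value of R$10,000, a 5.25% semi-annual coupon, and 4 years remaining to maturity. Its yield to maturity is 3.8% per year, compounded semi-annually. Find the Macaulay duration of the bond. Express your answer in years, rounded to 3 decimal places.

Periodic yield y = 0.019. Discount each cash flow and weight by its period:
  t   CF        PV=CF/(1+0.019)^t    t·PV
  1       262.50       257.6055       257.6055
  2       262.50       252.8023       505.6045
  3       262.50       248.0886       744.2657
  4       262.50       243.4628       973.8511
  5       262.50       238.9232     1,194.6162
  6       262.50       234.4683     1,406.8100
  7       262.50       230.0965     1,610.6755
  8    10,262.50     8,827.9466    70,623.5729
  Σ                 10,533.3938    77,317.0014
Price P = Σ PV = 10,533.3938.
Macaulay duration = Σ(t·PV) / P = 77,317.0014 / 10,533.3938 = 7.34018 half-year periods.
In years: 7.34018 / 2 = 3.67009 years.

3.670 years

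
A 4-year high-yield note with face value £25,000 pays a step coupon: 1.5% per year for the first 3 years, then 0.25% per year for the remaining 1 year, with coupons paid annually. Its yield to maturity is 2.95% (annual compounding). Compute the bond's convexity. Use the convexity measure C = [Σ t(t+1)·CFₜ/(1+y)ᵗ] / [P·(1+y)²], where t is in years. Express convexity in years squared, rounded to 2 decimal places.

18.29

With y = 0.0295:
  t   CF        PV=CF/(1+0.0295)^t    t·PV        t(t+1)·PV
  1       375.00       364.2545       364.2545         728.5090
  2       375.00       353.8169       707.6338       2,122.9014
  3       375.00       343.6784     1,031.0351       4,124.1406
  4    25,062.50    22,310.9974    89,243.9897     446,219.9486
  Σ                 23,372.7472    91,346.9131     453,195.4995
P = 23,372.7472.
Convexity = Σ t(t+1)·PV / [P·(1+y)²] = 453,195.4995 / (23,372.7472 × 1.059870) = 18.29461.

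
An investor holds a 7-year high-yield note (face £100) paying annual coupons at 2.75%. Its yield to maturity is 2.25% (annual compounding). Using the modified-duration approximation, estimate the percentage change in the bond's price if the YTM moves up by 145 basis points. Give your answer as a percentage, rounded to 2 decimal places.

-9.18%

Periodic yield y = 0.0225. Modified duration first:
  t   CF        PV=CF/(1+0.0225)^t    t·PV
  1         2.75         2.6895         2.6895
  2         2.75         2.6303         5.2606
  3         2.75         2.5724         7.7173
  4         2.75         2.5158        10.0633
  5         2.75         2.4605        12.3023
  6         2.75         2.4063        14.4379
  7       102.75        87.9303       615.5122
  Σ                    103.2051       667.9830
P = 103.2051; D_Mac = 6.47238 yrs; D_mod = 6.47238/(1+0.0225) = 6.32996 yrs.
ΔP/P ≈ -D_mod · Δy = -6.32996 × (+0.0145) = -0.091784 = -9.1784%.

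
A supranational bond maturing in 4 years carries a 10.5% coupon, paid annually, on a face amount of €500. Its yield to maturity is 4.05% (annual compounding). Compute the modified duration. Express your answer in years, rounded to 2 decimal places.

Periodic yield y = 0.0405. First find Macaulay duration:
  t   CF        PV=CF/(1+0.0405)^t    t·PV
  1        52.50        50.4565        50.4565
  2        52.50        48.4926        96.9851
  3        52.50        46.6051       139.8152
  4       552.50       471.3722     1,885.4887
  Σ                    616.9263     2,172.7455
P = 616.9263; Macaulay duration = 2,172.7455 / 616.9263 = 3.52189 years.
Modified duration = D_Mac / (1 + y) = 3.52189 / 1.0405 = 3.38480 years.

3.38 years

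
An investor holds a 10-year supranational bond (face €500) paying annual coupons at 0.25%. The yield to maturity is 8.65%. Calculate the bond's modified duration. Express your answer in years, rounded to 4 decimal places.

9.0323 years

Periodic yield y = 0.0865. First find Macaulay duration:
  t   CF        PV=CF/(1+0.0865)^t    t·PV
  1         1.25         1.1505         1.1505
  2         1.25         1.0589         2.1178
  3         1.25         0.9746         2.9238
  4         1.25         0.8970         3.5880
  5         1.25         0.8256         4.1279
  6         1.25         0.7599         4.5591
  7         1.25         0.6994         4.8955
  8         1.25         0.6437         5.1495
  9         1.25         0.5924         5.3319
  10      501.25       218.6538     2,186.5383
  Σ                    226.2557     2,220.3823
P = 226.2557; Macaulay duration = 2,220.3823 / 226.2557 = 9.81360 years.
Modified duration = D_Mac / (1 + y) = 9.81360 / 1.0865 = 9.03230 years.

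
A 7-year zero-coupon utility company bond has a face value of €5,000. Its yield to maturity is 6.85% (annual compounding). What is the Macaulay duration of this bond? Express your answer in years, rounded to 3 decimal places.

A zero-coupon bond has a single cash flow at maturity, so its Macaulay duration equals its maturity: 7 years.

7.000 years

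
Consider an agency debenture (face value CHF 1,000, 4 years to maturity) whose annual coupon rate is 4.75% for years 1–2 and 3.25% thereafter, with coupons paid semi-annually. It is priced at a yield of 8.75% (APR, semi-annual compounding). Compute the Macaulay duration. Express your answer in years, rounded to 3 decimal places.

Periodic yield y = 0.04375. Discount each cash flow and weight by its period:
  t   CF        PV=CF/(1+0.04375)^t    t·PV
  1        23.75        22.7545        22.7545
  2        23.75        21.8007        43.6014
  3        23.75        20.8869        62.6607
  4        23.75        20.0114        80.0456
  5        16.25        13.1181        65.5905
  6        16.25        12.5682        75.4094
  7        16.25        12.0414        84.2900
  8     1,016.25       721.4872     5,771.8979
  Σ                    844.6685     6,206.2501
Price P = Σ PV = 844.6685.
Macaulay duration = Σ(t·PV) / P = 6,206.2501 / 844.6685 = 7.34756 half-year periods.
In years: 7.34756 / 2 = 3.67378 years.

3.674 years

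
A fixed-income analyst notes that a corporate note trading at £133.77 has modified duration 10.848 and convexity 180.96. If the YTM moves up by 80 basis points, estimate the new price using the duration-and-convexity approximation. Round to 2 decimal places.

£122.94

Duration effect: -D_mod·Δy = -10.848 × (+0.008) = -0.086784
Convexity effect: ½·C·(Δy)² = 0.5 × 180.96 × (0.008)² = +0.00579072
ΔP/P ≈ -0.086784 + 0.00579072 = -0.08099328
New price ≈ 133.77 × (1 - 0.08099328) = 122.9355289344.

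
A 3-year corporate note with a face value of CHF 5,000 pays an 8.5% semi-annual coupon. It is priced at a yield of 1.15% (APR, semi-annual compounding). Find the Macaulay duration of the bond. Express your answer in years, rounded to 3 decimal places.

2.741 years

Periodic yield y = 0.00575. Discount each cash flow and weight by its period:
  t   CF        PV=CF/(1+0.00575)^t    t·PV
  1       212.50       211.2851       211.2851
  2       212.50       210.0772       420.1543
  3       212.50       208.8761       626.6284
  4       212.50       207.6820       830.7278
  5       212.50       206.4946     1,032.4731
  6     5,212.50     5,036.2331    30,217.3984
  Σ                  6,080.6480    33,338.6672
Price P = Σ PV = 6,080.6480.
Macaulay duration = Σ(t·PV) / P = 33,338.6672 / 6,080.6480 = 5.48275 half-year periods.
In years: 5.48275 / 2 = 2.74137 years.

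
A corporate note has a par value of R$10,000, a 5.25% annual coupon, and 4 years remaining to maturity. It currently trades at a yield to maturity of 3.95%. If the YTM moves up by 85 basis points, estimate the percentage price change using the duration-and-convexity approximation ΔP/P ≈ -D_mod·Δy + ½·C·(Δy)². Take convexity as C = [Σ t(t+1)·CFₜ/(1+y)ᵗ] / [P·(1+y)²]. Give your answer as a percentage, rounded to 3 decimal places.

With y = 0.0395:
  t   CF        PV=CF/(1+0.0395)^t    t·PV        t(t+1)·PV
  1       525.00       505.0505       505.0505       1,010.1010
  2       525.00       485.8591       971.7181       2,915.1544
  3       525.00       467.3969     1,402.1907       5,608.7627
  4    10,525.00     9,014.1365    36,056.5460     180,282.7298
  Σ                 10,472.4430    38,935.5053     189,816.7480
P = 10,472.4430; D_Mac = 3.71790 yrs; D_mod = 3.57662 yrs; C = 16.77403.
Duration effect: -3.57662 × (+0.0085) = -0.030401
Convexity effect: 0.5 × 16.77403 × (0.0085)² = +0.0006060
ΔP/P ≈ -0.030401 + 0.0006060 = -0.029795 = -2.9795%.

-2.980%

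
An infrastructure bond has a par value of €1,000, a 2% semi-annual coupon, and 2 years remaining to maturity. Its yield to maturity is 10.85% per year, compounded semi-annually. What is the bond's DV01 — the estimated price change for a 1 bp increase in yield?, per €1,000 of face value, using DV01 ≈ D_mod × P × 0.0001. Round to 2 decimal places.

€0.16

Periodic yield y = 0.05425.
  t   CF        PV=CF/(1+0.05425)^t    t·PV
  1        10.00         9.4854         9.4854
  2        10.00         8.9973        17.9946
  3        10.00         8.5343        25.6030
  4     1,010.00       817.6114     3,270.4456
  Σ                    844.6284     3,323.5286
P = 844.6284; D_Mac = 3.93490 half-year periods = 1.96745 yrs; D_mod = 1.86621 yrs.
DV01 ≈ 1.86621 × 844.6284 × 0.0001 = 0.157625.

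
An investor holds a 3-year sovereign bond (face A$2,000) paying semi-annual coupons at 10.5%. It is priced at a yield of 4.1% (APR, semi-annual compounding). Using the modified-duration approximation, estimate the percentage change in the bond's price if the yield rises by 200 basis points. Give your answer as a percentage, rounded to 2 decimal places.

-5.25%

Periodic yield y = 0.0205. Modified duration first:
  t   CF        PV=CF/(1+0.0205)^t    t·PV
  1       105.00       102.8907       102.8907
  2       105.00       100.8239       201.6477
  3       105.00        98.7985       296.3954
  4       105.00        96.8138       387.2552
  5       105.00        94.8690       474.3449
  6     2,105.00     1,863.6916    11,182.1496
  Σ                  2,357.8874    12,644.6836
P = 2,357.8874; D_Mac = 5.36272 half-year periods = 2.68136 yrs; D_mod = 2.68136/(1+0.0205) = 2.62749 yrs.
ΔP/P ≈ -D_mod · Δy = -2.62749 × (+0.02) = -0.052550 = -5.2550%.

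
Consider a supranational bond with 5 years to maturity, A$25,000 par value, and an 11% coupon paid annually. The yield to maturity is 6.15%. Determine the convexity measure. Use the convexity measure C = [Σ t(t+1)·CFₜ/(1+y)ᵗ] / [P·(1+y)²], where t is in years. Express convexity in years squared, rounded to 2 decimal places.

With y = 0.0615:
  t   CF        PV=CF/(1+0.0615)^t    t·PV        t(t+1)·PV
  1     2,750.00     2,590.6736     2,590.6736       5,181.3472
  2     2,750.00     2,440.5780     4,881.1561      14,643.4682
  3     2,750.00     2,299.1785     6,897.5356      27,590.1426
  4     2,750.00     2,165.9713     8,663.8852      43,319.4262
  5    27,750.00    20,590.3152   102,951.5760     617,709.4560
  Σ                 30,086.7167   125,984.8265     708,443.8401
P = 30,086.7167.
Convexity = Σ t(t+1)·PV / [P·(1+y)²] = 708,443.8401 / (30,086.7167 × 1.126782) = 20.89732.

20.90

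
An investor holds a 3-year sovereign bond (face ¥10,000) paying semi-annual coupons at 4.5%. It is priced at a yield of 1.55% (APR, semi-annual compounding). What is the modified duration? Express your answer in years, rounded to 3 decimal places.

2.826 years

Periodic yield y = 0.00775. First find Macaulay duration:
  t   CF        PV=CF/(1+0.00775)^t    t·PV
  1       225.00       223.2697       223.2697
  2       225.00       221.5526       443.1053
  3       225.00       219.8488       659.5464
  4       225.00       218.1581       872.6323
  5       225.00       216.4804     1,082.4018
  6    10,225.00     9,762.1725    58,573.0348
  Σ                 10,861.4820    61,853.9901
P = 10,861.4820; Macaulay duration = 61,853.9901 / 10,861.4820 = 5.69480 half-year periods = 2.84740 years.
Modified duration = D_Mac / (1 + y) = 2.84740 / 1.00775 = 2.82550 years.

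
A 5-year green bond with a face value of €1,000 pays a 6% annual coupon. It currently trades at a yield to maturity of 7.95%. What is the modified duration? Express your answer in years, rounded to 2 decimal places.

4.11 years

Periodic yield y = 0.0795. First find Macaulay duration:
  t   CF        PV=CF/(1+0.0795)^t    t·PV
  1        60.00        55.5813        55.5813
  2        60.00        51.4880       102.9760
  3        60.00        47.6961       143.0884
  4        60.00        44.1836       176.7342
  5     1,060.00       723.0905     3,615.4523
  Σ                    922.0394     4,093.8322
P = 922.0394; Macaulay duration = 4,093.8322 / 922.0394 = 4.43998 years.
Modified duration = D_Mac / (1 + y) = 4.43998 / 1.0795 = 4.11299 years.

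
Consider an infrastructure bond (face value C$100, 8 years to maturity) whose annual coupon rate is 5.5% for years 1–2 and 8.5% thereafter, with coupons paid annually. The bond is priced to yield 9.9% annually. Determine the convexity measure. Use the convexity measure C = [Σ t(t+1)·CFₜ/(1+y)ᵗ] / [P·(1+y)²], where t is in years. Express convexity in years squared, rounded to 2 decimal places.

42.77

With y = 0.099:
  t   CF        PV=CF/(1+0.099)^t    t·PV        t(t+1)·PV
  1         5.50         5.0045         5.0045          10.0091
  2         5.50         4.5537         9.1075          27.3224
  3         8.50         6.4036        19.2109          76.8435
  4         8.50         5.8268        23.3071         116.5355
  5         8.50         5.3019        26.5094         159.0566
  6         8.50         4.8243        28.9457         202.6199
  7         8.50         4.3897        30.7279         245.8233
  8       108.50        50.9857       407.8854       3,670.9688
  Σ                     87.2902       550.6985       4,509.1791
P = 87.2902.
Convexity = Σ t(t+1)·PV / [P·(1+y)²] = 4,509.1791 / (87.2902 × 1.207801) = 42.76973.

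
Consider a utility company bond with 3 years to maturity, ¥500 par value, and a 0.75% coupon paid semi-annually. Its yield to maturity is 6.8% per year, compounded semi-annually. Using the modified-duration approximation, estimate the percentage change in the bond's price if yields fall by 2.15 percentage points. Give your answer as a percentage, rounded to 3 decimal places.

+6.173%

Periodic yield y = 0.034. Modified duration first:
  t   CF        PV=CF/(1+0.034)^t    t·PV
  1        1.875         1.8133         1.8133
  2        1.875         1.7537         3.5074
  3        1.875         1.6961         5.0882
  4        1.875         1.6403         6.5611
  5        1.875         1.5863         7.9317
  6      501.875       410.6505     2,463.9029
  Σ                    419.1402     2,488.8047
P = 419.1402; D_Mac = 5.93788 half-year periods = 2.96894 yrs; D_mod = 2.96894/(1+0.034) = 2.87132 yrs.
ΔP/P ≈ -D_mod · Δy = -2.87132 × (-0.0215) = +0.061733 = +6.1733%.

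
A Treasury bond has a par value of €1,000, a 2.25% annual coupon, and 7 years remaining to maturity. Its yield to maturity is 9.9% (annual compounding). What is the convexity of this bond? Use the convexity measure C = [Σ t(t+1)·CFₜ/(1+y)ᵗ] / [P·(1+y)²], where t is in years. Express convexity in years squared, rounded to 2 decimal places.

With y = 0.099:
  t   CF        PV=CF/(1+0.099)^t    t·PV        t(t+1)·PV
  1        22.50        20.4732        20.4732          40.9463
  2        22.50        18.6289        37.2578         111.7734
  3        22.50        16.9508        50.8523         203.4092
  4        22.50        15.4238        61.6953         308.4763
  5        22.50        14.0344        70.1720         421.0322
  6        22.50        12.7702        76.6210         536.3468
  7     1,022.50       528.0554     3,696.3876      29,571.1011
  Σ                    626.3366     4,013.4592      31,193.0853
P = 626.3366.
Convexity = Σ t(t+1)·PV / [P·(1+y)²] = 31,193.0853 / (626.3366 × 1.207801) = 41.23397.

41.23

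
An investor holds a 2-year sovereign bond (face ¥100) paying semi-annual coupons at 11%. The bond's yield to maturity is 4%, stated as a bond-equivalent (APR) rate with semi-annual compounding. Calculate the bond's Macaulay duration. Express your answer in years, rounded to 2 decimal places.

1.86 years

Periodic yield y = 0.02. Discount each cash flow and weight by its period:
  t   CF        PV=CF/(1+0.02)^t    t·PV
  1         5.50         5.3922         5.3922
  2         5.50         5.2864        10.5729
  3         5.50         5.1828        15.5483
  4       105.50        97.4657       389.8628
  Σ                    113.3271       421.3761
Price P = Σ PV = 113.3271.
Macaulay duration = Σ(t·PV) / P = 421.3761 / 113.3271 = 3.71823 half-year periods.
In years: 3.71823 / 2 = 1.85912 years.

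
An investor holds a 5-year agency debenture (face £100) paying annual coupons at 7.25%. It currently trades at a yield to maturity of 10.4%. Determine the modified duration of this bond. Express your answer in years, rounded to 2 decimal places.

Periodic yield y = 0.104. First find Macaulay duration:
  t   CF        PV=CF/(1+0.104)^t    t·PV
  1         7.25         6.5670         6.5670
  2         7.25         5.9484        11.8968
  3         7.25         5.3880        16.1641
  4         7.25         4.8805        19.5219
  5       107.25        65.3961       326.9806
  Σ                     88.1800       381.1304
P = 88.1800; Macaulay duration = 381.1304 / 88.1800 = 4.32218 years.
Modified duration = D_Mac / (1 + y) = 4.32218 / 1.104 = 3.91502 years.

3.92 years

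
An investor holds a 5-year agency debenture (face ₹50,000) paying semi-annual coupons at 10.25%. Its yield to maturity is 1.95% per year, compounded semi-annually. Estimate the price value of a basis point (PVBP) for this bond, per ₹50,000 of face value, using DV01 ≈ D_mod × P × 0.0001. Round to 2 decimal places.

₹28.99

Periodic yield y = 0.00975.
  t   CF        PV=CF/(1+0.00975)^t    t·PV
  1     2,562.50     2,537.7569     2,537.7569
  2     2,562.50     2,513.2527     5,026.5053
  3     2,562.50     2,488.9851     7,466.9552
  4     2,562.50     2,464.9518     9,859.8071
  5     2,562.50     2,441.1506    12,205.7528
  6     2,562.50     2,417.5792    14,505.4750
  7     2,562.50     2,394.2354    16,759.6475
  8     2,562.50     2,371.1170    18,968.9358
  9     2,562.50     2,348.2218    21,133.9963
  10   52,562.50    47,702.0886   477,020.8860
  Σ                 69,679.3388   585,485.7178
P = 69,679.3388; D_Mac = 8.40257 half-year periods = 4.20129 yrs; D_mod = 4.16072 yrs.
DV01 ≈ 4.16072 × 69,679.3388 × 0.0001 = 28.991618.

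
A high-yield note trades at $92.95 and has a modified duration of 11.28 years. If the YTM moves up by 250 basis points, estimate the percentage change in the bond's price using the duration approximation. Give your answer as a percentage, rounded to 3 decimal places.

Duration approximation: ΔP/P ≈ -D_mod · Δy = -11.28 × (+0.025) = -0.282000.
As a percentage: -28.2000%.

-28.200%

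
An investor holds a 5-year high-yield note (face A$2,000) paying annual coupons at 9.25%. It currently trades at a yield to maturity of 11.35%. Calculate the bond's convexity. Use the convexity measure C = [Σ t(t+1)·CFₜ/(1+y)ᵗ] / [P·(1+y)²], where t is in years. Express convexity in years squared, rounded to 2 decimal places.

19.02

With y = 0.1135:
  t   CF        PV=CF/(1+0.1135)^t    t·PV        t(t+1)·PV
  1       185.00       166.1428       166.1428         332.2856
  2       185.00       149.2077       298.4154         895.2463
  3       185.00       133.9988       401.9965       1,607.9862
  4       185.00       120.3402       481.3609       2,406.8046
  5     2,185.00     1,276.4398     6,382.1990      38,293.1938
  Σ                  1,846.1294     7,730.1147      43,535.5164
P = 1,846.1294.
Convexity = Σ t(t+1)·PV / [P·(1+y)²] = 43,535.5164 / (1,846.1294 × 1.239882) = 19.01959.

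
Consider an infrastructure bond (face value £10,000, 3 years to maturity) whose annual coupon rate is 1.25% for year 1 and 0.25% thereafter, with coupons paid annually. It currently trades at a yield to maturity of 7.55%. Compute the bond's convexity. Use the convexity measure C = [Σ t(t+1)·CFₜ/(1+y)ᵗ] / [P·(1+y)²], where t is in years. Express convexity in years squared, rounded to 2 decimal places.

10.24

With y = 0.0755:
  t   CF        PV=CF/(1+0.0755)^t    t·PV        t(t+1)·PV
  1       125.00       116.2250       116.2250         232.4500
  2        25.00        21.6132        43.2264         129.6792
  3    10,025.00     8,058.4801    24,175.4403      96,701.7611
  Σ                  8,196.3183    24,334.8917      97,063.8903
P = 8,196.3183.
Convexity = Σ t(t+1)·PV / [P·(1+y)²] = 97,063.8903 / (8,196.3183 × 1.156700) = 10.23807.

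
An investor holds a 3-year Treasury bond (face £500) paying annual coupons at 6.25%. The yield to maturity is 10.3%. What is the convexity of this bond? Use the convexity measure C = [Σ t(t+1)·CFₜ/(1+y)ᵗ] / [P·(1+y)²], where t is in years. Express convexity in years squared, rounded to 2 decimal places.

With y = 0.103:
  t   CF        PV=CF/(1+0.103)^t    t·PV        t(t+1)·PV
  1        31.25        28.3318        28.3318          56.6636
  2        31.25        25.6861        51.3723         154.1169
  3       531.25       395.8881     1,187.6642       4,750.6567
  Σ                    449.9060     1,267.3683       4,961.4373
P = 449.9060.
Convexity = Σ t(t+1)·PV / [P·(1+y)²] = 4,961.4373 / (449.9060 × 1.216609) = 9.06431.

9.06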